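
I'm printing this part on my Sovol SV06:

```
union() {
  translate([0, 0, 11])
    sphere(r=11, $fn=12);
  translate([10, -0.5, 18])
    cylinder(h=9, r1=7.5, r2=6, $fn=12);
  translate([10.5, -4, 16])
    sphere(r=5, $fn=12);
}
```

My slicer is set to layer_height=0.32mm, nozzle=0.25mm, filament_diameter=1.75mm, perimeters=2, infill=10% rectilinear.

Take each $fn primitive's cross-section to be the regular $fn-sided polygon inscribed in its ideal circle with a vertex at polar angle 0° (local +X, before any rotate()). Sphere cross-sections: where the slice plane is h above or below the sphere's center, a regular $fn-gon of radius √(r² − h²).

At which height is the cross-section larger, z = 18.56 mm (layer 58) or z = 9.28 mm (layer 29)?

Layer 58 (z = 18.56): the r=11 sphere slices to a regular 12-gon of circumradius 7.990 (√(r²−h²) with h=7.56 from center) (area = (12/2)·7.990²·sin(360°/12) = 191.54 mm²); the cone at (10, -0.5) (r1=7.5→r2=6) has section circumradius 7.407 here — a regular 12-gon (area = (12/2)·7.407²·sin(360°/12) = 164.58 mm²); the r=5 sphere at (10.5, -4) slices to a regular 12-gon of circumradius 4.295 (√(r²−h²) with h=2.56 from center) (area = (12/2)·4.295²·sin(360°/12) = 55.34 mm²); Merging all regions: the regions partially overlap — summed areas 411.45 mm² minus the doubly-counted overlap 92.39 mm² gives 319.07 mm² — area = 319.07 mm². So its area = 319.07 mm². Layer 29 (z = 9.28): the sphere: section is a regular 12-gon, circumradius = √(r²−h²) = √(11²−1.72²) = 10.865 (area = (12/2)·10.865²·sin(360°/12) = 354.12 mm²); the cone at (10, -0.5) is not intersected at this z (z outside [18, 27]); the sphere at (10.5, -4) does not reach this height (|z−center|=6.720 > r=5); Combining (union): only the r=11 sphere is present, so the union is just that shape — area = 354.12 mm². So its area = 354.12 mm². Layer 29 is larger (354.12 vs 319.07 mm²).

layer 29 (z = 9.28 mm)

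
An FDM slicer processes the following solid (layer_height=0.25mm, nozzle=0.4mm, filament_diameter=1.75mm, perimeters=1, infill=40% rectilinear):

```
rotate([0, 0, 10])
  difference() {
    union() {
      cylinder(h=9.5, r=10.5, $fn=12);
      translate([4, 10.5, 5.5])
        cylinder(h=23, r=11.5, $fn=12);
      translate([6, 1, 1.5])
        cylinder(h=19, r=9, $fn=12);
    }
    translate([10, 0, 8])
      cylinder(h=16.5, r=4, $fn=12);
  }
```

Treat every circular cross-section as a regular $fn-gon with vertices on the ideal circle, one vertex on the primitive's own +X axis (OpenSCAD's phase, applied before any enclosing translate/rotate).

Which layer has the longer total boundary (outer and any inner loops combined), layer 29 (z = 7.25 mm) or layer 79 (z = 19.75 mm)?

Layer 29 (z = 7.25): the r=10.5 cylinder contributes a regular 12-gon of circumradius 10.5 (perimeter = 2·12·10.500·sin(180°/12) = 65.22 mm); the r=11.5 cylinder at (4, 10.5) contributes a regular 12-gon of circumradius 11.5 (perimeter = 2·12·11.500·sin(180°/12) = 71.43 mm); the cylinder at (6, 1): section is a regular 12-gon, circumradius r=9 (perimeter = 2·12·9.000·sin(180°/12) = 55.90 mm); Merging all regions: the regions partially overlap (shared area 334.91 mm²), so the edge portions inside another operand are dropped and the merged outline is re-measured after clipping — boundary = 94.27 mm; the cylinder at (10, 0) is absent (z outside [8, 24.5]); Taking the first minus the rest: none of the subtracted shapes is present at this height, so that combined region is unchanged — boundary = 94.27 mm; (whole slice rotated 10° about Z — lengths, areas and connectivity unchanged). So its perimeter = 94.27 mm. Layer 79 (z = 19.75): the cylinder is absent (z outside [0, 9.5]); the r=11.5 cylinder at (4, 10.5) gives a regular 12-gon of circumradius 11.5 (constant along its height) (perimeter = 2·12·11.500·sin(180°/12) = 71.43 mm); the r=9 cylinder at (6, 1) gives a regular 12-gon of circumradius 9 (constant along its height) (perimeter = 2·12·9.000·sin(180°/12) = 55.90 mm); Taking the union: the regions partially overlap (shared area 126.55 mm²), so the edge portions inside another operand are dropped and the merged outline is re-measured after clipping — boundary = 84.52 mm; the r=4 cylinder at (10, 0) gives a regular 12-gon of circumradius 4 (constant along its height) (perimeter = 2·12·4.000·sin(180°/12) = 24.85 mm); Taking the first minus the rest: starting from that combined region, the r=4 cylinder at (10, 0) lies wholly inside it (removes its full 48.00 mm² and its 24.85 mm outline becomes a hole wall) — boundary (outer + 1 inner loop) = 109.37 mm; (whole slice rotated 10° about Z — lengths, areas and connectivity unchanged). So its perimeter = 109.37 mm. Layer 79 is larger (109.37 vs 94.27 mm).

layer 79 (z = 19.75 mm)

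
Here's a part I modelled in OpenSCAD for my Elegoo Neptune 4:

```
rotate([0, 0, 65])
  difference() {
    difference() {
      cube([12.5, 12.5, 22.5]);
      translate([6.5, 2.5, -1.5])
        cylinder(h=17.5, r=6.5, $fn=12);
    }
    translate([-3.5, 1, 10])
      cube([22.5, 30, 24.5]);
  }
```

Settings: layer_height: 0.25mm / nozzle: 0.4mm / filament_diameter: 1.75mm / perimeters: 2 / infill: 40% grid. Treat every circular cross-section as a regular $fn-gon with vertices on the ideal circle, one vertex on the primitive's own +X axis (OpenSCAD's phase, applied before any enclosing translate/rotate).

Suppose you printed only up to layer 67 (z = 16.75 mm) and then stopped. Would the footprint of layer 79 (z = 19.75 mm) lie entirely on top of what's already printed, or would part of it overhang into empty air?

entirely on top

Compare the two slices. At z = 16.75: the cube (footprint 12.5×12.5) is included at this height (area 156.25 mm²); the cylinder at (6.5, 2.5) does not reach this height (z outside [-1.5, 16]); After the difference (first − rest): none of the subtracted shapes is present at this height, so the 12.5×12.5 cube is unchanged — area = 156.25 mm²; the 22.5×30 cube at (-3.5, 1) contributes its full rectangle (area 675.00 mm²); Subtracting the remaining from the first: starting from that combined region (156.25 mm²), the 22.5×30 cube at (-3.5, 1) partially overlaps it — only the 143.75 mm² overlap (of its 675.00 mm²) is removed, clipping the outline — area = 12.50 mm²; (rotated 65° about Z; rotation is an isometry so areas/perimeters/island counts are preserved). At z = 19.75: the cube (footprint 12.5×12.5) is included at this height (area 156.25 mm²); the cylinder at (6.5, 2.5) is not intersected at this z (z outside [-1.5, 16]); After the difference (first − rest): none of the subtracted shapes is present at this height, so the 12.5×12.5 cube is unchanged — area = 156.25 mm²; the 22.5×30 cube at (-3.5, 1) contributes its full rectangle (area 675.00 mm²); Subtracting the remaining from the first: starting from the result so far (156.25 mm²), the 22.5×30 cube at (-3.5, 1) partially overlaps it — only the 143.75 mm² overlap (of its 675.00 mm²) is removed, clipping the outline — area = 12.50 mm²; (whole slice rotated 65° about Z — lengths, areas and connectivity unchanged). Checking containment: the cross-section at z = 19.75 is a subset of the cross-section at z = 16.75.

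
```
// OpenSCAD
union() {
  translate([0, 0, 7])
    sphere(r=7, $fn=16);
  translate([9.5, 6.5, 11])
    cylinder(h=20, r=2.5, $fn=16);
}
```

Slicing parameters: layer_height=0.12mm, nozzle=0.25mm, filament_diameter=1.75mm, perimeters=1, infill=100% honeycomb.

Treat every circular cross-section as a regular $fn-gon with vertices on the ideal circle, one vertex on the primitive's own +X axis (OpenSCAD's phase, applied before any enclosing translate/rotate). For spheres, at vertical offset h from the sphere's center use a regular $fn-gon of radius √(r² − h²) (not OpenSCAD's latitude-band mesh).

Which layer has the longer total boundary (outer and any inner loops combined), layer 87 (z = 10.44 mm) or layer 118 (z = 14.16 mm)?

layer 87 (z = 10.44 mm)

Layer 87 (z = 10.44): the r=7 sphere contributes a regular 16-gon of circumradius √(7²−3.44²) = 6.096 (perimeter = 2·16·6.096·sin(180°/16) = 38.06 mm); the cylinder at (9.5, 6.5) does not reach this height (z outside [11, 31]); Merging all regions: only the r=7 sphere is present, so the union is just that shape — boundary = 38.06 mm. So its perimeter = 38.06 mm. Layer 118 (z = 14.16): the sphere is absent (|z−center|=7.160 > r=7); the r=2.5 cylinder at (9.5, 6.5) gives a regular 16-gon of circumradius 2.5 (constant along its height) (perimeter = 2·16·2.500·sin(180°/16) = 15.61 mm); Merging all regions: only the r=2.5 cylinder at (9.5, 6.5) is present, so the union is just that shape — boundary = 15.61 mm. So its perimeter = 15.61 mm. Layer 87 is larger (38.06 vs 15.61 mm).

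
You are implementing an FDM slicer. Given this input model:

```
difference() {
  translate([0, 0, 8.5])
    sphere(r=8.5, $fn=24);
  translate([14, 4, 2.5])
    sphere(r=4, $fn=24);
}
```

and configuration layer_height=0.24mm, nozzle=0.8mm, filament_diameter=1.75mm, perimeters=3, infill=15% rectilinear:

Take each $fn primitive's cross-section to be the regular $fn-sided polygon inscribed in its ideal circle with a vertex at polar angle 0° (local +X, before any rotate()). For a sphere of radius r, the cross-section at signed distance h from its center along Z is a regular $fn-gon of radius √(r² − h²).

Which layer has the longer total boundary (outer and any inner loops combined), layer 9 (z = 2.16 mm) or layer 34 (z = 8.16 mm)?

Layer 9 (z = 2.16): the r=8.5 sphere slices to a regular 24-gon of circumradius 5.662 (√(r²−h²) with h=6.34 from center) (perimeter = 2·24·5.662·sin(180°/24) = 35.47 mm); the sphere at (14, 4): section is a regular 24-gon, circumradius = √(r²−h²) = √(4²−0.34²) = 3.986 (perimeter = 2·24·3.986·sin(180°/24) = 24.97 mm); After the difference (first − rest): starting from the r=8.5 sphere, the r=4 sphere at (14, 4) misses the remaining region (no effect) — boundary = 35.47 mm. So its perimeter = 35.47 mm. Layer 34 (z = 8.16): the r=8.5 sphere contributes a regular 24-gon of circumradius √(8.5²−0.34²) = 8.493 (perimeter = 2·24·8.493·sin(180°/24) = 53.21 mm); the sphere at (14, 4) is not intersected at this z (|z−center|=5.660 > r=4); Taking the first minus the rest: none of the subtracted shapes is present at this height, so the r=8.5 sphere is unchanged — boundary = 53.21 mm. So its perimeter = 53.21 mm. Layer 34 is larger (53.21 vs 35.47 mm).

layer 34 (z = 8.16 mm)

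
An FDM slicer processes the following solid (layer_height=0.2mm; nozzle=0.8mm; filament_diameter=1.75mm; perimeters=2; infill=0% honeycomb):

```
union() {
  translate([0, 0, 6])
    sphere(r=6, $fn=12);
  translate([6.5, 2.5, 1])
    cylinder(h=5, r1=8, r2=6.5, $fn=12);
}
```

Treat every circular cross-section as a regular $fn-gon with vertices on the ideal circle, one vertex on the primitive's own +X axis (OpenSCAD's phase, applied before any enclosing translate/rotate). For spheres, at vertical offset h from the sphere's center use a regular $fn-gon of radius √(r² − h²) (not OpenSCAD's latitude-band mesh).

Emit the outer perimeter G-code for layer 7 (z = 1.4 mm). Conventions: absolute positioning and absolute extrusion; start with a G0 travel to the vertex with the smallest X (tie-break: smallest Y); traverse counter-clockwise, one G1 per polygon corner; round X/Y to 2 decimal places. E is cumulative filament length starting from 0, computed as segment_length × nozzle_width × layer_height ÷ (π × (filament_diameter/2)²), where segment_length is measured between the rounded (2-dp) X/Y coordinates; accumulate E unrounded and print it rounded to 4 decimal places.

G0 X-3.85 Y0.00 Z1.40
G1 X-3.34 Y-1.93 E0.1328
G1 X-1.93 Y-3.34 E0.2654
G1 X0.00 Y-3.85 E0.3982
G1 X1.65 Y-3.41 E0.5118
G1 X2.56 Y-4.32 E0.5974
G1 X6.50 Y-5.38 E0.8688
G1 X10.44 Y-4.32 E1.1402
G1 X13.32 Y-1.44 E1.4112
G1 X14.38 Y2.50 E1.6826
G1 X13.32 Y6.44 E1.9540
G1 X10.44 Y9.32 E2.2249
G1 X6.50 Y10.38 E2.4963
G1 X2.56 Y9.32 E2.7677
G1 X-0.32 Y6.44 E3.0387
G1 X-1.10 Y3.56 E3.2372
G1 X-1.93 Y3.34 E3.2943
G1 X-3.34 Y1.93 E3.4269
G1 X-3.85 Y0.00 E3.5597

At z = 1.4 mm: the sphere: section is a regular 12-gon, circumradius = √(r²−h²) = √(6²−4.6²) = 3.852; the cone at (6.5, 2.5) contributes a regular 12-gon of circumradius 7.880 (interpolated between r1=8 and r2=6.5 at t=0.080); Merging all regions: the regions partially overlap (shared area 25.42 mm²), so overlapping operands fuse into one piece — 1 connected region. The outline is a single polygon with 18 vertices. Extrusion per mm of travel: 0.8 × 0.2 / (π × 0.875²) = 0.066520. Accumulating E over each segment gives final E = 3.5597.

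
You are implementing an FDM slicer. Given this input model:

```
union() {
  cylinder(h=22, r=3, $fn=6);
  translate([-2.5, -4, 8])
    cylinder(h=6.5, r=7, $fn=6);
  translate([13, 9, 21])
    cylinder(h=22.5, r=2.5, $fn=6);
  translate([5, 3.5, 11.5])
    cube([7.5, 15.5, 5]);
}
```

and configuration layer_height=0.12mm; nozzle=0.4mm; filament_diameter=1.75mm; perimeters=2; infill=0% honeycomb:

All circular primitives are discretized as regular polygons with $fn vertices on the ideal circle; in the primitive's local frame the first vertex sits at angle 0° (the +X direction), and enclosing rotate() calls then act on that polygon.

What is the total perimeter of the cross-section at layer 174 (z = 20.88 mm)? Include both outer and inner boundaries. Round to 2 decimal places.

18.00 mm

At z = 20.88 mm: the r=3 cylinder contributes a regular 6-gon of circumradius 3 (perimeter = 2·6·3.000·sin(180°/6) = 18.00 mm); the cylinder at (-2.5, -4) is absent (z outside [8, 14.5]); the cylinder at (13, 9) is not intersected at this z (z outside [21, 43.5]); the cube at (5, 3.5) does not reach this height (z outside [11.5, 16.5]); Merging all regions: only the r=3 cylinder is present, so the union is just that shape — boundary = 18.00 mm. Overall, the cross-section is a single solid region. Total boundary length (outer) = 18.00 mm.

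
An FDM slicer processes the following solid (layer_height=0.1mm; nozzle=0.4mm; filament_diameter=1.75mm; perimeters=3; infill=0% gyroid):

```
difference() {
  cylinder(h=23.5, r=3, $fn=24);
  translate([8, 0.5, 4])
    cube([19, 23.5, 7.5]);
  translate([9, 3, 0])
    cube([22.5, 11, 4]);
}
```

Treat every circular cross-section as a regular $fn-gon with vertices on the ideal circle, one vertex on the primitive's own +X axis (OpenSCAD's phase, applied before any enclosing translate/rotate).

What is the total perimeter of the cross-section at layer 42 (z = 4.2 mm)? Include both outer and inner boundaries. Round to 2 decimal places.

At z = 4.2 mm: the r=3 cylinder contributes a regular 24-gon of circumradius 3 (perimeter = 2·24·3.000·sin(180°/24) = 18.80 mm); the 19×23.5 cube at (8, 0.5) contributes its full rectangle (perimeter 85.00 mm); the cube at (9, 3) is not intersected at this z (z outside [0, 4]); Taking the first minus the rest: starting from the r=3 cylinder, the 19×23.5 cube at (8, 0.5) misses the remaining region (no effect) — boundary = 18.80 mm. Overall, the cross-section is a single solid region. Total boundary length (outer) = 18.80 mm.

18.80 mm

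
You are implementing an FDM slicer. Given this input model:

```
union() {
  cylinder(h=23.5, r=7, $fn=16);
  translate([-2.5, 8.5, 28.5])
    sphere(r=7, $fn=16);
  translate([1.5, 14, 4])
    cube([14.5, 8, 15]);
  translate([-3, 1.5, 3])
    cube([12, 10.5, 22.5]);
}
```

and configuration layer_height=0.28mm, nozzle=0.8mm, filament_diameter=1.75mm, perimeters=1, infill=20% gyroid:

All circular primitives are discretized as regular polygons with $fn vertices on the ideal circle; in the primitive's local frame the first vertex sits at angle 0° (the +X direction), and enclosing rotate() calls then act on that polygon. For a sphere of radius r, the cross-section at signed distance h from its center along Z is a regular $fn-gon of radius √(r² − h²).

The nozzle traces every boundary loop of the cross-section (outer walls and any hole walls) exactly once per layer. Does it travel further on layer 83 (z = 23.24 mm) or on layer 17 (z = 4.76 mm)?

Layer 83 (z = 23.24): the r=7 cylinder gives a regular 16-gon of circumradius 7 (constant along its height) (perimeter = 2·16·7.000·sin(180°/16) = 43.70 mm); the r=7 sphere at (-2.5, 8.5) contributes a regular 16-gon of circumradius √(7²−5.26²) = 4.619 (perimeter = 2·16·4.619·sin(180°/16) = 28.83 mm); the cube at (1.5, 14) is absent (z outside [4, 19]); the cube at (-3, 1.5) (footprint 12×10.5) is included at this height (perimeter 45.00 mm); Merging all regions: the regions partially overlap (shared area 80.08 mm²), so the edge portions inside another operand are dropped and the merged outline is re-measured after clipping — boundary = 64.84 mm. So its perimeter = 64.84 mm. Layer 17 (z = 4.76): the r=7 cylinder gives a regular 16-gon of circumradius 7 (constant along its height) (perimeter = 2·16·7.000·sin(180°/16) = 43.70 mm); the sphere at (-2.5, 8.5) is not intersected at this z (|z−center|=23.740 > r=7); the cube at (1.5, 14) is present — its section is the full 14.5×8 rectangle (perimeter 45.00 mm); the cube at (-3, 1.5) is present — its section is the full 12×10.5 rectangle (perimeter 45.00 mm); Taking the union: the regions partially overlap (shared area 42.81 mm²), so the edge portions inside another operand are dropped and the merged outline is re-measured after clipping — boundary = 106.73 mm. So its perimeter = 106.73 mm. Layer 17 is larger (106.73 vs 64.84 mm).

layer 17 (z = 4.76 mm)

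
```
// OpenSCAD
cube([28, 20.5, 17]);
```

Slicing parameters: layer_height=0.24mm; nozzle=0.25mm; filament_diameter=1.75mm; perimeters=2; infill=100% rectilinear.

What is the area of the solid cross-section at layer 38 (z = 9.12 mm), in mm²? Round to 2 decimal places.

574.00 mm²

At z = 9.12 mm: the cube is present — its section is the full 28×20.5 rectangle (area 574.00 mm²). Overall, the cross-section is a single solid region. Net area = 574.00 mm².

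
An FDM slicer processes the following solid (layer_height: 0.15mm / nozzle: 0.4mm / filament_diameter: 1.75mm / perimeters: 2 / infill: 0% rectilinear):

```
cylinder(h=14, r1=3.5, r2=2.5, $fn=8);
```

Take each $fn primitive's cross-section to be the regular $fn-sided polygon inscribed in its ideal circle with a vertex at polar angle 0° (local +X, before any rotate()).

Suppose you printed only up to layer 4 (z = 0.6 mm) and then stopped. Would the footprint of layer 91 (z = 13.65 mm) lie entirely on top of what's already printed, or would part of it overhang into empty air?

entirely on top

Compare the two slices. At z = 0.6: the cone contributes a regular 8-gon of circumradius 3.457 (interpolated between r1=3.5 and r2=2.5 at t=0.043) (area = (8/2)·3.457²·sin(360°/8) = 33.80 mm²). At z = 13.65: the cone: at t=0.975 of its height the radius interpolates to r₁+(r₂−r₁)t = 2.525, giving a regular 8-gon of that circumradius (area = (8/2)·2.525²·sin(360°/8) = 18.03 mm²). Checking containment: the cross-section at z = 13.65 is a subset of the cross-section at z = 0.6.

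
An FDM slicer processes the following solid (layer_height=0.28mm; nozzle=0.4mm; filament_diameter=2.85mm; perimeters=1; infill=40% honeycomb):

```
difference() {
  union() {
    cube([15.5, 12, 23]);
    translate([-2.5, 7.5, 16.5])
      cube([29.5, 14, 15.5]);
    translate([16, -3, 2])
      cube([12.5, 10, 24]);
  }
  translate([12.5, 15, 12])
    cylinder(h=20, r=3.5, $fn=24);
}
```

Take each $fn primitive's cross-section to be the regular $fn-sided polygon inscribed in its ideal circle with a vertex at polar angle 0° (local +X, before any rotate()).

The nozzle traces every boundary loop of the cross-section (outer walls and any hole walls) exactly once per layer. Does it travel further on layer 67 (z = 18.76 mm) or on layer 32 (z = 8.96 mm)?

Layer 67 (z = 18.76): the cube (footprint 15.5×12) is included at this height (perimeter 55.00 mm); the cube at (-2.5, 7.5) is present — its section is the full 29.5×14 rectangle (perimeter 87.00 mm); the cube at (16, -3) (footprint 12.5×10) is included at this height (perimeter 45.00 mm); Merging all regions: the regions partially overlap (shared area 69.75 mm²), so the edge portions inside another operand are dropped and the merged outline is re-measured after clipping — boundary = 147.00 mm; the r=3.5 cylinder at (12.5, 15) gives a regular 24-gon of circumradius 3.5 (constant along its height) (perimeter = 2·24·3.500·sin(180°/24) = 21.93 mm); Taking the first minus the rest: starting from that combined region, the r=3.5 cylinder at (12.5, 15) lies wholly inside it (removes its full 38.05 mm² and its 21.93 mm outline becomes a hole wall) — boundary (outer + 1 inner loop) = 168.93 mm. So its perimeter = 168.93 mm. Layer 32 (z = 8.96): the cube is present — its section is the full 15.5×12 rectangle (perimeter 55.00 mm); the cube at (-2.5, 7.5) is absent (z outside [16.5, 32]); the 12.5×10 cube at (16, -3) contributes its full rectangle (perimeter 45.00 mm); Combining (union): the 2 present regions are separate (no shared area or edge), so areas and boundary lengths simply add and each stays a separate island — boundary = 100.00 mm; the cylinder at (12.5, 15) is not intersected at this z (z outside [12, 32]); Taking the first minus the rest: none of the subtracted shapes is present at this height, so the result so far is unchanged — boundary = 100.00 mm. So its perimeter = 100.00 mm. Layer 67 is larger (168.93 vs 100.00 mm).

layer 67 (z = 18.76 mm)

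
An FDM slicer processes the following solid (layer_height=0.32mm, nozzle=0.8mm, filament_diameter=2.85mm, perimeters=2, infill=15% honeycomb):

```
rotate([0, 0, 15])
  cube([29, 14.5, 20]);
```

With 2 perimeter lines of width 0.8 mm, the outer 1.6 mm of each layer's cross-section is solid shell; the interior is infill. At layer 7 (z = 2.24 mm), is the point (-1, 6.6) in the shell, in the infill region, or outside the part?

shell

At z = 2.24 mm: the cube is present — its section is the full 29×14.5 rectangle; (rotated 15° about Z; rotation is an isometry so areas/perimeters/island counts are preserved). Overall, the cross-section is a single solid region. Undo the 15° rotation: the query point maps to (0.742, 6.634) in the un-rotated model frame. The nearest boundary edge runs (0.00, 14.50)→(0.00, 0.00); distance from the point to it = 0.74 mm. The point is inside the cross-section, 0.74 mm from the nearest boundary — within the 1.6 mm shell band (2 × 0.8).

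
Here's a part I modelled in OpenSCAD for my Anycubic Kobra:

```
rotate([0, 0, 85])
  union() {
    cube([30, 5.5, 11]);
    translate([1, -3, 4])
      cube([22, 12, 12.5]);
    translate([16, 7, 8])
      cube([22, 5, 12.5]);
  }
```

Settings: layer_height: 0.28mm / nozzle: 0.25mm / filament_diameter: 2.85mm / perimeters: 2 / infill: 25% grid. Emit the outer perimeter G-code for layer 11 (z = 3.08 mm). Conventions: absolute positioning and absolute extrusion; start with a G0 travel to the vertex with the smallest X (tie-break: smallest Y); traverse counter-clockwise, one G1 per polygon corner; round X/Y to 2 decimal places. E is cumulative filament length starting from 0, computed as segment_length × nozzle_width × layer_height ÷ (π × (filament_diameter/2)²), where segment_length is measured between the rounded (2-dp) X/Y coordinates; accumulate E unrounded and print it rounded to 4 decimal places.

G0 X-5.48 Y0.48 Z3.08
G1 X0.00 Y0.00 E0.0604
G1 X2.61 Y29.89 E0.3896
G1 X-2.86 Y30.37 E0.4498
G1 X-5.48 Y0.48 E0.7791

At z = 3.08 mm: the 30×5.5 cube contributes its full rectangle; the cube at (1, -3) does not reach this height (z outside [4, 16.5]); the cube at (16, 7) is absent (z outside [8, 20.5]); Merging all regions: only the 30×5.5 cube is present, so the union is just that shape — 1 connected region; (rotated 85° about Z; rotation is an isometry so areas/perimeters/island counts are preserved). The outline is a single polygon with 4 vertices. Extrusion per mm of travel: 0.25 × 0.28 / (π × 1.425²) = 0.010973. Accumulating E over each segment gives final E = 0.7791.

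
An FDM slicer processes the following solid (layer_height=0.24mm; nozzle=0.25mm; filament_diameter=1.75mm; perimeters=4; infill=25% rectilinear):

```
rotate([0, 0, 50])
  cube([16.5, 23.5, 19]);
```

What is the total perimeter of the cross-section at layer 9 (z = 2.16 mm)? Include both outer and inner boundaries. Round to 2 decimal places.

80.00 mm

At z = 2.16 mm: the cube is present — its section is the full 16.5×23.5 rectangle (perimeter 80.00 mm); (whole slice rotated 50° about Z — lengths, areas and connectivity unchanged). Overall, the cross-section is a single solid region. Total boundary length (outer) = 80.00 mm.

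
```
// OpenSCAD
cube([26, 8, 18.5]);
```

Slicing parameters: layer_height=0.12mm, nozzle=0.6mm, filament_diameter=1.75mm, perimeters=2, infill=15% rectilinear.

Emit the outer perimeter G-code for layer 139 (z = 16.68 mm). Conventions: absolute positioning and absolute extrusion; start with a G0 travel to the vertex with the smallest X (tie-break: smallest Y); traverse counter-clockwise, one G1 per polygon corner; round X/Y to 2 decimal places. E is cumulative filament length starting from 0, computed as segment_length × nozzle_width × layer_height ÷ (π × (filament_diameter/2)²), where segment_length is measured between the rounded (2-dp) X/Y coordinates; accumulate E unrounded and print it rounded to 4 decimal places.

G0 X0.00 Y0.00 Z16.68
G1 X26.00 Y0.00 E0.7783
G1 X26.00 Y8.00 E1.0178
G1 X0.00 Y8.00 E1.7960
G1 X0.00 Y0.00 E2.0355

At z = 16.68 mm: the cube (footprint 26×8) is included at this height. The outline is a single polygon with 4 vertices. Extrusion per mm of travel: 0.6 × 0.12 / (π × 0.875²) = 0.029934. Accumulating E over each segment gives final E = 2.0355.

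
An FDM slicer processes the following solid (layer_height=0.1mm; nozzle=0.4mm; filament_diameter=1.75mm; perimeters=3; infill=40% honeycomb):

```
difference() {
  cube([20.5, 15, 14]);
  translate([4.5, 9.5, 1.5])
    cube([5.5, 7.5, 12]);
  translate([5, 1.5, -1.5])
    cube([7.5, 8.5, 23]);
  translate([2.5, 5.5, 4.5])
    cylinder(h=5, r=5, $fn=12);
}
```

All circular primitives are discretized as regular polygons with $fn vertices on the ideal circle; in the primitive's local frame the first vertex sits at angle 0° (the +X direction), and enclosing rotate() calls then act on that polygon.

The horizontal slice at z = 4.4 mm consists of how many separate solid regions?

At z = 4.4 mm: the 20.5×15 cube contributes its full rectangle; the cube at (4.5, 9.5) is present — its section is the full 5.5×7.5 rectangle; the 7.5×8.5 cube at (5, 1.5) contributes its full rectangle; the cylinder at (2.5, 5.5) is absent (z outside [4.5, 9.5]); After the difference (first − rest): starting from the 20.5×15 cube, the 5.5×7.5 cube at (4.5, 9.5) partially overlaps it — only the 30.25 mm² overlap (of its 41.25 mm²) is removed, clipping the outline; the 7.5×8.5 cube at (5, 1.5) partially overlaps it — only the 61.25 mm² overlap (of its 63.75 mm²) is removed, clipping the outline — 1 connected region. The result has 1 disconnected region.

1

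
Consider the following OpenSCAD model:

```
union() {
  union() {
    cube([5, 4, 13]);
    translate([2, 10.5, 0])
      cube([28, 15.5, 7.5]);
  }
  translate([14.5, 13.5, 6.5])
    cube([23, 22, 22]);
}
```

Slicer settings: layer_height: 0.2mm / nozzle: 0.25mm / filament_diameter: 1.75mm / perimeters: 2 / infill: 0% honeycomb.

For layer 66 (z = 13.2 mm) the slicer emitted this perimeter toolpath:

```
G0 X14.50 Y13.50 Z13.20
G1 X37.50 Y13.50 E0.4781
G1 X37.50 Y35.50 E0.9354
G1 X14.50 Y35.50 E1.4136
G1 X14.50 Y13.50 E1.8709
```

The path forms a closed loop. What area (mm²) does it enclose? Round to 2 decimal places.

506.00 mm²

Apply the shoelace formula to the sequence of (X, Y) vertices; enclosed area = 506.00 mm².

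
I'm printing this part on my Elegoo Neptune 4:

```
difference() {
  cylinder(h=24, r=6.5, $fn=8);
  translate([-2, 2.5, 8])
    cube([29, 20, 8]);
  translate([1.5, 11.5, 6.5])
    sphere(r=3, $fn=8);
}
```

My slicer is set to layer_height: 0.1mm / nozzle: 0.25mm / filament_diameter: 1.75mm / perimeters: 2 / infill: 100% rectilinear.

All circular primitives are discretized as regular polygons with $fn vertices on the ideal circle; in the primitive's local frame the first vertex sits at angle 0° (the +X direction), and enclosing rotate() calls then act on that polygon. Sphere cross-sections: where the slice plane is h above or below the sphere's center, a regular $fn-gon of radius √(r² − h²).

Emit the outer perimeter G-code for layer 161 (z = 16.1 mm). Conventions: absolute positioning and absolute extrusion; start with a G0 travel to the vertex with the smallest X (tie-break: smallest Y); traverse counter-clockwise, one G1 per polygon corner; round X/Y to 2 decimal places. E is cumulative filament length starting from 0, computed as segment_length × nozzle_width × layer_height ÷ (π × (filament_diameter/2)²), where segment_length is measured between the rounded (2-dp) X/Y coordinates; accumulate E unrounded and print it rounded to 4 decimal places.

At z = 16.1 mm: the cylinder: section is a regular 8-gon, circumradius r=6.5; the cube at (-2, 2.5) is absent (z outside [8, 16]); the sphere at (1.5, 11.5) is absent (|z−center|=9.600 > r=3); After the difference (first − rest): none of the subtracted shapes is present at this height, so the r=6.5 cylinder is unchanged — 1 connected region. The outline is a single polygon with 8 vertices. Extrusion per mm of travel: 0.25 × 0.1 / (π × 0.875²) = 0.010394. Accumulating E over each segment gives final E = 0.4138.

G0 X-6.50 Y0.00 Z16.10
G1 X-4.60 Y-4.60 E0.0517
G1 X0.00 Y-6.50 E0.1035
G1 X4.60 Y-4.60 E0.1552
G1 X6.50 Y0.00 E0.2069
G1 X4.60 Y4.60 E0.2586
G1 X0.00 Y6.50 E0.3104
G1 X-4.60 Y4.60 E0.3621
G1 X-6.50 Y0.00 E0.4138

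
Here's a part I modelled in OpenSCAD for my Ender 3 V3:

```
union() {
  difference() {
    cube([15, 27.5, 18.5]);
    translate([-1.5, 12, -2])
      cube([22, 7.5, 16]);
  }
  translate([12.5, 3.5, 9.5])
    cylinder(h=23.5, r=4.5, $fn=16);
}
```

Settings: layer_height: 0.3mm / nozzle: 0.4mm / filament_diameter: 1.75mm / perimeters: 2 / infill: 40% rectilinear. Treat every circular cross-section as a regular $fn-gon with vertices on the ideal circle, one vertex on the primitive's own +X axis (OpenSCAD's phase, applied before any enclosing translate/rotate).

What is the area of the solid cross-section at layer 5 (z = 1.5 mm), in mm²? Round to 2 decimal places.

At z = 1.5 mm: the cube is present — its section is the full 15×27.5 rectangle (area 412.50 mm²); the 22×7.5 cube at (-1.5, 12) contributes its full rectangle (area 165.00 mm²); After the difference (first − rest): starting from the 15×27.5 cube (412.50 mm²), the 22×7.5 cube at (-1.5, 12) partially overlaps it — only the 112.50 mm² overlap (of its 165.00 mm²) is removed, clipping the outline — area = 300.00 mm²; the cylinder at (12.5, 3.5) is not intersected at this z (z outside [9.5, 33]); Merging all regions: only the result so far is present, so the union is just that shape — area = 300.00 mm². Overall, the cross-section has 2 separate islands. Net area = 300.00 mm².

300.00 mm²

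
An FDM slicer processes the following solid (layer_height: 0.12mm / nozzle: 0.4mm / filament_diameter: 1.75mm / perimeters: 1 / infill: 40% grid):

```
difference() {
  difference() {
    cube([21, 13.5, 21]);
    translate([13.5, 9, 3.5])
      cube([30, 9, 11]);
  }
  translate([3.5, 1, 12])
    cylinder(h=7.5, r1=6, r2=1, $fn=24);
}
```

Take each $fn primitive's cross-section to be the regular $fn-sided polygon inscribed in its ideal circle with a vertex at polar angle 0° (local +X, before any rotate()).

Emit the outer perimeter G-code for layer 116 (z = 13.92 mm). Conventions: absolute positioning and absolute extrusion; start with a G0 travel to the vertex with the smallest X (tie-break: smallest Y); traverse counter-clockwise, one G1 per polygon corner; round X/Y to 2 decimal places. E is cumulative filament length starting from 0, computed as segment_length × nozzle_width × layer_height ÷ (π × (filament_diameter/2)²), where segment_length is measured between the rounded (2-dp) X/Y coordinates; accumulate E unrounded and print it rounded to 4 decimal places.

G0 X0.00 Y4.13 Z13.92
G1 X0.16 Y4.34 E0.0053
G1 X1.14 Y5.09 E0.0299
G1 X2.28 Y5.56 E0.0545
G1 X3.50 Y5.72 E0.0791
G1 X4.72 Y5.56 E0.1036
G1 X5.86 Y5.09 E0.1282
G1 X6.84 Y4.34 E0.1528
G1 X7.59 Y3.36 E0.1775
G1 X8.06 Y2.22 E0.2021
G1 X8.22 Y1.00 E0.2266
G1 X8.09 Y0.00 E0.2468
G1 X21.00 Y0.00 E0.5044
G1 X21.00 Y9.00 E0.6840
G1 X13.50 Y9.00 E0.8337
G1 X13.50 Y13.50 E0.9235
G1 X0.00 Y13.50 E1.1929
G1 X0.00 Y4.13 E1.3799

At z = 13.92 mm: the 21×13.5 cube contributes its full rectangle; the 30×9 cube at (13.5, 9) contributes its full rectangle; After the difference (first − rest): starting from the 21×13.5 cube, the 30×9 cube at (13.5, 9) partially overlaps it — only the 33.75 mm² overlap (of its 270.00 mm²) is removed, clipping the outline — 1 connected region; the cone at (3.5, 1) (r1=6→r2=1) has section circumradius 4.720 here — a regular 24-gon; Taking the first minus the rest: starting from that combined region, the cone at (3.5, 1) partially overlaps it — only the 40.20 mm² overlap (of its 69.19 mm²) is removed, clipping the outline — 1 connected region. The outline is a single polygon with 17 vertices. Extrusion per mm of travel: 0.4 × 0.12 / (π × 0.875²) = 0.019956. Accumulating E over each segment gives final E = 1.3799.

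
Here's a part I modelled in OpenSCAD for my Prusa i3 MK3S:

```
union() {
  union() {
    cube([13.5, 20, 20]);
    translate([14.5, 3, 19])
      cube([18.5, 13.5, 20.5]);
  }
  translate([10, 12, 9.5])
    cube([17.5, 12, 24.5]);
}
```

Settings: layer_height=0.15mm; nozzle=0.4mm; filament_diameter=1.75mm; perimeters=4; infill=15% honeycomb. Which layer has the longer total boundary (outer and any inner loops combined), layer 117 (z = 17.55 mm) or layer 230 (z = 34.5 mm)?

Layer 117 (z = 17.55): the cube (footprint 13.5×20) is included at this height (perimeter 67.00 mm); the cube at (14.5, 3) does not reach this height (z outside [19, 39.5]); Merging all regions: only the 13.5×20 cube is present, so the union is just that shape — boundary = 67.00 mm; the cube at (10, 12) is present — its section is the full 17.5×12 rectangle (perimeter 59.00 mm); Taking the union: the regions partially overlap (shared area 28.00 mm²), so the edge portions inside another operand are dropped and the merged outline is re-measured after clipping — boundary = 103.00 mm. So its perimeter = 103.00 mm. Layer 230 (z = 34.5): the cube does not reach this height (z outside [0, 20]); the cube at (14.5, 3) (footprint 18.5×13.5) is included at this height (perimeter 64.00 mm); Taking the union: only the 18.5×13.5 cube at (14.5, 3) is present, so the union is just that shape — boundary = 64.00 mm; the cube at (10, 12) is not intersected at this z (z outside [9.5, 34]); Taking the union: only that combined region is present, so the union is just that shape — boundary = 64.00 mm. So its perimeter = 64.00 mm. Layer 117 is larger (103.00 vs 64.00 mm).

layer 117 (z = 17.55 mm)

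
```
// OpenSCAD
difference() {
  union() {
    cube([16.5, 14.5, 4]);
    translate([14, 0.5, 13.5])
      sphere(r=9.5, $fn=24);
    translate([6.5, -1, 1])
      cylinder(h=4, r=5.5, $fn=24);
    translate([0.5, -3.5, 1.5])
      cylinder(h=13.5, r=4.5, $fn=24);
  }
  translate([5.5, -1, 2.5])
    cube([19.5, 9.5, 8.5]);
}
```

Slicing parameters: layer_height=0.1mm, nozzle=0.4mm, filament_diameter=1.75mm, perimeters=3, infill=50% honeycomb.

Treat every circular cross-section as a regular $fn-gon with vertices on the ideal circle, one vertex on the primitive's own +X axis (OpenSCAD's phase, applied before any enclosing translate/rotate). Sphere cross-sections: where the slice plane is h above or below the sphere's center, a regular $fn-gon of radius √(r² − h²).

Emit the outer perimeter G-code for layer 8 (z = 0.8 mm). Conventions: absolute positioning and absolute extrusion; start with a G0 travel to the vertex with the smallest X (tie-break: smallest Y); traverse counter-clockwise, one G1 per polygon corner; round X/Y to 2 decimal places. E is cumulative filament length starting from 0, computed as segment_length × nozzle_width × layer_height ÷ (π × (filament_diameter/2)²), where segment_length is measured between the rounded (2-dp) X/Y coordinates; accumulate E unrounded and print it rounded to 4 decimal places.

At z = 0.8 mm: the 16.5×14.5 cube contributes its full rectangle; the sphere at (14, 0.5) is absent (|z−center|=12.700 > r=9.5); the cylinder at (6.5, -1) is not intersected at this z (z outside [1, 5]); the cylinder at (0.5, -3.5) does not reach this height (z outside [1.5, 15]); Taking the union: only the 16.5×14.5 cube is present, so the union is just that shape — 1 connected region; the cube at (5.5, -1) is not intersected at this z (z outside [2.5, 11]); Subtracting the remaining from the first: none of the subtracted shapes is present at this height, so that combined region is unchanged — 1 connected region. The outline is a single polygon with 4 vertices. Extrusion per mm of travel: 0.4 × 0.1 / (π × 0.875²) = 0.016630. Accumulating E over each segment gives final E = 1.0311.

G0 X0.00 Y0.00 Z0.80
G1 X16.50 Y0.00 E0.2744
G1 X16.50 Y14.50 E0.5155
G1 X0.00 Y14.50 E0.7899
G1 X0.00 Y0.00 E1.0311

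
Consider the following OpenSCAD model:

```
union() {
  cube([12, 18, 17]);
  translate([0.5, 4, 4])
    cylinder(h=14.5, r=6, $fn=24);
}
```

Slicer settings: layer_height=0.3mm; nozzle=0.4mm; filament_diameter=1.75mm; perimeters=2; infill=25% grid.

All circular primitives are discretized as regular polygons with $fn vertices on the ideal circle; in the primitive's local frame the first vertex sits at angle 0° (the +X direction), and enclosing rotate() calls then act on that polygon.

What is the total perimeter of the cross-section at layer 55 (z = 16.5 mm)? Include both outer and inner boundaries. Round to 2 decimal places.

68.43 mm

At z = 16.5 mm: the cube is present — its section is the full 12×18 rectangle (perimeter 60.00 mm); the r=6 cylinder at (0.5, 4) gives a regular 24-gon of circumradius 6 (constant along its height) (perimeter = 2·24·6.000·sin(180°/24) = 37.59 mm); Taking the union: the regions partially overlap (shared area 54.86 mm²), so the edge portions inside another operand are dropped and the merged outline is re-measured after clipping — boundary = 68.43 mm. Overall, the cross-section is a single solid region. Total boundary length (outer) = 68.43 mm.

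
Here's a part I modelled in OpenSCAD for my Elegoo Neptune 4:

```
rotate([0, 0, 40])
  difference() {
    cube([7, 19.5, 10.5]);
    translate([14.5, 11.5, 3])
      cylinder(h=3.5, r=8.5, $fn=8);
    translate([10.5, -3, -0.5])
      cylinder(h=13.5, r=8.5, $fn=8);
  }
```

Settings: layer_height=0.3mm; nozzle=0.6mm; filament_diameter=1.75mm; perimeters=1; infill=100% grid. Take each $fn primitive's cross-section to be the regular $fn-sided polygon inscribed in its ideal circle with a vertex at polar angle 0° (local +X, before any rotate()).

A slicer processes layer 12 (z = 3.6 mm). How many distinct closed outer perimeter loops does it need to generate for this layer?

At z = 3.6 mm: the 7×19.5 cube contributes its full rectangle; the r=8.5 cylinder at (14.5, 11.5) contributes a regular 8-gon of circumradius 8.5; the cylinder at (10.5, -3): section is a regular 8-gon, circumradius r=8.5; After the difference (first − rest): starting from the 7×19.5 cube, the r=8.5 cylinder at (14.5, 11.5) partially overlaps it — only the 2.41 mm² overlap (of its 204.35 mm²) is removed, clipping the outline; the r=8.5 cylinder at (10.5, -3) partially overlaps it — only the 10.74 mm² overlap (of its 204.35 mm²) is removed, clipping the outline — 1 connected region; (whole slice rotated 40° about Z — lengths, areas and connectivity unchanged). The result has 1 disconnected region.

1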